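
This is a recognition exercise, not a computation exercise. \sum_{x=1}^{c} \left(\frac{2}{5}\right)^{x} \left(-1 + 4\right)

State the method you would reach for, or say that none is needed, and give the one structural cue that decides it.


Technique: the geometric series formula — term-over-term division gives \frac{2}{5} every time — index-free ratio, geometric sum formula applies.


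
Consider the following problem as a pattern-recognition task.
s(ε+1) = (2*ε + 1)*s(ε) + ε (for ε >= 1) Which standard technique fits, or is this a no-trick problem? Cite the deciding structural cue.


Best approach: a summation factor — the coefficient 2*ε + 1 drifts with the index, so no fixed root exists; normalizing by the cumulative product telescopes it.


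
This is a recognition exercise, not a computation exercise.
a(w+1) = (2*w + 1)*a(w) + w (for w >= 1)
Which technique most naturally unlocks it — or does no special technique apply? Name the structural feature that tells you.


Technique: a summation factor — the coefficient 2*w + 1 drifts with the index, so no fixed root exists; normalizing by the cumulative product telescopes it.


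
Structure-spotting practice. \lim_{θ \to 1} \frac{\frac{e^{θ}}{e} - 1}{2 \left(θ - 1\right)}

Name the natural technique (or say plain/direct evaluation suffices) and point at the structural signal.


Verdict: l'Hôpital's rule (0/0) — substituting 1 gives 0 over 0; differentiate top and bottom once and re-evaluate. Expanding numerator and denominator to first order gives the same value — the rule automates exactly that.


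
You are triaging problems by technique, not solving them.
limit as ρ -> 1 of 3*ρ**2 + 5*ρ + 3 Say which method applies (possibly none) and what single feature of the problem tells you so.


Method: no special technique — no zero denominators, no indeterminate clash at 1 — substitute and read off the value.


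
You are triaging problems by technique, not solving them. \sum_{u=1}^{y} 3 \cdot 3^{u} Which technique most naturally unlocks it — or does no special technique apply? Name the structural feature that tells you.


Verdict: the geometric series formula — each summand is the previous one scaled by 3; that constant multiplier is itself the geometric structure.


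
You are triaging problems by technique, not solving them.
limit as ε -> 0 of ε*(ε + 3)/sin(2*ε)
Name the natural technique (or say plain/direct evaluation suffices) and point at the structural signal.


Verdict: l'Hôpital's rule (0/0) — substituting 0 gives 0 over 0; differentiate top and bottom once and re-evaluate. A first-order expansion at the point is an equally standard path; the rule packages it.


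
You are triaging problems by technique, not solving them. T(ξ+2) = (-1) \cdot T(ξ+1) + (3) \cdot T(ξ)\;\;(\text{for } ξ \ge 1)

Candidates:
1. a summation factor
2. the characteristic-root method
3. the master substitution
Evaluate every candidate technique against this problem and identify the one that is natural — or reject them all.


Technique: the characteristic-root method — shift-invariance with fixed coefficients calls for exponential trials; the characteristic polynomial finds every r^ξ.
- a summation factor — a summation factor telescopes one-step recursions; this one carries higher-order memory.
- the characteristic-root method — a fit — the right tool for this form.
- the master substitution: with no divided-index recursive call, reindexing by powers of a base buys nothing.


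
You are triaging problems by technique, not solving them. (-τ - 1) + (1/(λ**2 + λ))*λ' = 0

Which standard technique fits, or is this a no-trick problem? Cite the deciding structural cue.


Best approach: separation of variables — solved for the derivative, the right side splits multiplicatively into a function of each variable alone — divide and integrate each side. A Bernoulli rewrite would carry it as the equation stands — separating the variables needs no rearrangement either.


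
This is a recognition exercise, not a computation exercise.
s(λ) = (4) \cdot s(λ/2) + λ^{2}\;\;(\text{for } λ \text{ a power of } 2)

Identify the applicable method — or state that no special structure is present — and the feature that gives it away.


Method: the master substitution — treat m = log base 2 of λ as the new clock: one recursion step advances m by one while λ scales by 2.


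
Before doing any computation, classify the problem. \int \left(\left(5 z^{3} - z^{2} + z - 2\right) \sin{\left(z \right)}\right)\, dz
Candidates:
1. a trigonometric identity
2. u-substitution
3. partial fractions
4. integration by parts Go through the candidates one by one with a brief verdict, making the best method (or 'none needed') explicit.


Best approach: integration by parts — 5 z^{3} - z^{2} + z - 2 dies after finitely many derivatives while \sin{\left(z \right)} cycles under integration — the tabular/parts setup.
- a trigonometric identity — no even trigonometric power and no product of distinct frequencies to rewrite.
- u-substitution — no subexpression of the integrand serves as a whole-integral substitution inner — individual terms may offer their own, but none carries its derivative as a factor of the full integrand; a working change of variable would have to be constructed from outside the expression.
- partial fractions — there is no rational-function structure to decompose.
- integration by parts: a fit — the right tool for this form.


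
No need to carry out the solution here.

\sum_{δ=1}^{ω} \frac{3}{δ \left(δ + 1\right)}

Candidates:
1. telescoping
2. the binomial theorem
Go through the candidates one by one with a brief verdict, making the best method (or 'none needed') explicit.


Method: telescoping — after splitting \frac{3}{δ \left(δ + 1\right)} into partial fractions, the pieces are shifted copies of one function and cancel telescopically.
- telescoping: a fit — the right tool for this form.
- the binomial theorem: there is no pair of bases whose matched powers would reassemble into a single binomial power.


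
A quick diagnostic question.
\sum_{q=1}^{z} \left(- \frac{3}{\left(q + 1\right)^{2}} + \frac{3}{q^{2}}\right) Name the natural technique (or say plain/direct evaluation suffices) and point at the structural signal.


Verdict: telescoping — the piece each term subtracts is \frac{3}{q^{2}} advanced by one index, and it reappears with a plus sign leading the following term — the sum collapses to its boundary terms.


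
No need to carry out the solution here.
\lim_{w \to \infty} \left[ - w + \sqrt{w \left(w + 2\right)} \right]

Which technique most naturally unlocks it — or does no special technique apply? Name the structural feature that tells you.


Best approach: conjugate multiplication — an infinity-minus-infinity difference with a surviving radical — multiply by the conjugate to cancel the divergence.


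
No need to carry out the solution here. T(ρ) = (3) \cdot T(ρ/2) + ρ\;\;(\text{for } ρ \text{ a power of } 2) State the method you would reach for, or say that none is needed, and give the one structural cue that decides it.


Diagnosis: the master substitution — treat m = log base 2 of ρ as the new clock: one recursion step advances m by one while ρ scales by 2.


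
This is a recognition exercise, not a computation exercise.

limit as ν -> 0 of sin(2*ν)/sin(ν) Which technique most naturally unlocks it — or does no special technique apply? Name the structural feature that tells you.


Technique: l'Hôpital's rule (0/0) — numerator and denominator both vanish at 0 — a genuine 0/0 form, which is exactly when l'Hôpital applies. A first-order expansion at the point is an equally standard path; the rule packages it.


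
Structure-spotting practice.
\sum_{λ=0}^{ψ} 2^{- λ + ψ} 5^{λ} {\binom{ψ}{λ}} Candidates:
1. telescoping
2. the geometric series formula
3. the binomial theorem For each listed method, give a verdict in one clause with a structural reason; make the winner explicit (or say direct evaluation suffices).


Method: the binomial theorem — the binomial coefficients weight matched powers of 5 and 2, which is exactly the expansion of a binomial power.
- telescoping: the terms as presented offer no neighboring cancellation — a telescoping rewrite may exist, but the displayed structure does not hand one over.
- the geometric series formula: the ratio of consecutive terms depends on the index.
- the binomial theorem: yes, a natural case for it.


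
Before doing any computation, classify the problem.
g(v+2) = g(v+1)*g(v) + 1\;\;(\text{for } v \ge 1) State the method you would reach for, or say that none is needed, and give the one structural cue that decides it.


Verdict: no special technique — nonlinear feedback in the recursion rules out every root- or factor-based technique.


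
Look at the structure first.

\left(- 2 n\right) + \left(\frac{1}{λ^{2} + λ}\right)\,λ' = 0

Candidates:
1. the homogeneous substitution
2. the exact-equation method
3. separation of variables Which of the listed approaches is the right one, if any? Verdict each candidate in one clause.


Diagnosis: separation of variables — solved for the derivative, the right side splits multiplicatively into a function of each variable alone — divide and integrate each side. Rearranged, this also fits the Bernoulli template directly; separation reads the product structure as given.
- the homogeneous substitution: the slope is not a function of the ratio of the variables alone.
- the exact-equation method: the cross-partial test holds only vacuously — each coefficient lives in its own variable, so the exactness machinery reads no structure the split form does not already show.
- separation of variables — a fit — the right tool for this form.


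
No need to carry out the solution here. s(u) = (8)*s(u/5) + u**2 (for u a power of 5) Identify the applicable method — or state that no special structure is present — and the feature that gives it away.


Best approach: the master substitution — recursion at u/5 is multiplicative in the index; logarithmic reindexing via u = 5^m linearizes it.


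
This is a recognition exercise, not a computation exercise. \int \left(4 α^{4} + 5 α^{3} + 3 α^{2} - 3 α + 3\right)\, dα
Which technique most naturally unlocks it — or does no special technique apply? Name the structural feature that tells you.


Method: no special technique — scan for structure and find none: constant multiples of powers of α, integrate directly.


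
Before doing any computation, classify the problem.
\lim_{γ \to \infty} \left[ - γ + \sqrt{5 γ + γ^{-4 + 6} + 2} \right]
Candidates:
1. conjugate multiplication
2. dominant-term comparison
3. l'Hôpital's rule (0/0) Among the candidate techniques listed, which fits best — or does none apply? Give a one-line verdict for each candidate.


Method: conjugate multiplication — \sqrt{5 γ + γ^{-4 + 6} + 2} and γ both blow up, but their difference is tame once the conjugate rationalizes it.
- conjugate multiplication — applies; the problem has the shape this method handles.
- dominant-term comparison: no dominant power emerges to decide the limit by degree comparison.
- l'Hôpital's rule (0/0) — the expression is a difference driving to ∞ − ∞, not a 0/0 quotient — there is no ratio for the rule to differentiate.


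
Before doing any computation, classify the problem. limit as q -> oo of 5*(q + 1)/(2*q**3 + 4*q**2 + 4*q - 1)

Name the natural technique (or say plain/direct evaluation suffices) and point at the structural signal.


Diagnosis: dominant-term comparison — growth-rate triage: the leading powers of q decide the limit, everything else is noise. l'Hôpital's at-infinity variant applies to the expression viewed as a single quotient; the leading-term comparison is the direct route.


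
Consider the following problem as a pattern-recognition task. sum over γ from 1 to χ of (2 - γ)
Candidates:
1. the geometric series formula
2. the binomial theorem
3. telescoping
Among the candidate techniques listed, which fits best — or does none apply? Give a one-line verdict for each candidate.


Verdict: no special technique — the summand is a plain polynomial in γ (expanding first if it arrives factored); standard power-sum formulas evaluate it term by term.
- the geometric series formula: the term-to-term ratio drifts with the index — the one thing the geometric formula cannot absorb.
- the binomial theorem — the terms lack the binomial-coefficient-weighted complementary-power pattern of an expansion.
- telescoping — the terms as presented offer no neighboring cancellation — a telescoping rewrite may exist, but the displayed structure does not hand one over.


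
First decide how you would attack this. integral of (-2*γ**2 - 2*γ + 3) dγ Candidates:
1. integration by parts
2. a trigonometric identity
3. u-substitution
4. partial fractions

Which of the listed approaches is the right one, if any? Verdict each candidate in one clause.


Method: no special technique — scan for structure and find none: constant multiples of powers of γ, integrate directly.
- integration by parts: splitting off a factor buys nothing — the integrand integrates directly without parts.
- a trigonometric identity — there is no trigonometric structure at all — the integrand carries no sine or cosine to rewrite.
- u-substitution — no substitution does more than relabel what direct integration already handles.
- partial fractions — there is no rational-function structure to decompose.


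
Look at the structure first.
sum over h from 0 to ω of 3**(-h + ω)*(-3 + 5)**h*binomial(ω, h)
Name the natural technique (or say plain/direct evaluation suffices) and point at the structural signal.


Verdict: the binomial theorem — binomial coefficients against complementary powers of (-3 + 5) and 3: recognize the binomial expansion and resum.


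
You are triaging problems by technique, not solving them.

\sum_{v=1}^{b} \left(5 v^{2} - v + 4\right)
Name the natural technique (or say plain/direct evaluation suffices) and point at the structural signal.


Diagnosis: no special technique — no ratio, no shift structure, no binomial pattern: sum the constant-multiple powers of v with known formulas.


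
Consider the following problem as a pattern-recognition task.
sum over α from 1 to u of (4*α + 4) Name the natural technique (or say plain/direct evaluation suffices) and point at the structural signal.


Diagnosis: no special technique — every summand is a constant multiple of a power of α — apply the standard power-sum identities one degree at a time.


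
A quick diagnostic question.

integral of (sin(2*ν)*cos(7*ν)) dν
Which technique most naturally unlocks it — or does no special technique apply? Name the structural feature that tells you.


Verdict: a trigonometric identity — the identity turns sin(2*ν)*cos(7*ν) into two lone cosines/sines, each trivially integrable.


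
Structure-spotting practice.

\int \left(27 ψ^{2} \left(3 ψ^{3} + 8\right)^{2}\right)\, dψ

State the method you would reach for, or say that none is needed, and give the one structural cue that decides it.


Verdict: u-substitution — everything non-trivial happens through the inner expression 3 ψ^{3} + 8, and its derivative accounts for the remaining factor up to a constant, so set u = 3 ψ^{3} + 8. Brute-force expansion works too — the substitution sees the structure instead of grinding through terms.


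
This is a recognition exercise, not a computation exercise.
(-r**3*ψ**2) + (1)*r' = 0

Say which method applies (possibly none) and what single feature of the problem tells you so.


Verdict: separation of variables — solved for the derivative, the right side splits multiplicatively into a function of each variable alone — divide and integrate each side.


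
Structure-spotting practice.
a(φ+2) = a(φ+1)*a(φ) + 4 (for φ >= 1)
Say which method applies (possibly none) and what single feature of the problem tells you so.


Method: no special technique — each new value is a nonlinear function of earlier ones — scaling arguments and superposition both fail.


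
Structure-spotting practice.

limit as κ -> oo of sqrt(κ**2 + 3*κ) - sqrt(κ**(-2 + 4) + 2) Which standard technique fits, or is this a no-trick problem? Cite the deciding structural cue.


Best approach: conjugate multiplication — this difference gives up after one conjugate multiplication — the radical structure cancels against its conjugate.


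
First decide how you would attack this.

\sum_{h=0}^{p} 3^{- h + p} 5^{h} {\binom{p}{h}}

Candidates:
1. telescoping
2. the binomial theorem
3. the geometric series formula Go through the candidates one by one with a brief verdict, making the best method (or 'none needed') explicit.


Technique: the binomial theorem — the binomial coefficients weight matched powers of 5 and 3, which is exactly the expansion of a binomial power.
- telescoping: the terms as presented offer no neighboring cancellation — a telescoping rewrite may exist, but the displayed structure does not hand one over.
- the binomial theorem: a fit — the right tool for this form.
- the geometric series formula — the term-to-term ratio changes with the index, so the geometric formula cannot close it.


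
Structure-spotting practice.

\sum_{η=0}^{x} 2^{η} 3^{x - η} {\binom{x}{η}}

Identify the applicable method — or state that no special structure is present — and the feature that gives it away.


Best approach: the binomial theorem — {\binom{x}{η}} weighting matched powers of 2 and 3 is the expanded form of (2 + 3)^x — fold it back up.


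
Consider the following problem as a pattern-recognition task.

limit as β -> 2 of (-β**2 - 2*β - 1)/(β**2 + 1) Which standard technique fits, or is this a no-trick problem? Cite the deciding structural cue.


Verdict: no special technique — no vanishing denominator and no indeterminate clash at the point — evaluation is immediate.


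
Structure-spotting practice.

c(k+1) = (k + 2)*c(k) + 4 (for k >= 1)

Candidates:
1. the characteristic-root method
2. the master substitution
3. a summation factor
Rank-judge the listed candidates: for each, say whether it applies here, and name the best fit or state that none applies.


Best approach: a summation factor — an index-dependent multiplier k + 2 rules out characteristic roots; a summation factor converts it to a pure difference.
- the characteristic-root method: the coefficients change with the index, which the root method cannot absorb.
- the master substitution — the recursion shifts the index rather than dividing it.
- a summation factor — yes, a natural case for it.


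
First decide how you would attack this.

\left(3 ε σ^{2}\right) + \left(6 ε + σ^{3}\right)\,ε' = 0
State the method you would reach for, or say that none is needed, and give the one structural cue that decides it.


Best approach: the exact-equation method — take the mixed partials of 3 ε σ^{2} and 6 ε + σ^{3}: they are equal, which certifies an exact differential.


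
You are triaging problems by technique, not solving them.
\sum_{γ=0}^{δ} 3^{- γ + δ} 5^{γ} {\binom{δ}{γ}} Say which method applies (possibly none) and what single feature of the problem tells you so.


Best approach: the binomial theorem — binomial coefficients against complementary powers of 5 and 3: recognize the binomial expansion and resum.


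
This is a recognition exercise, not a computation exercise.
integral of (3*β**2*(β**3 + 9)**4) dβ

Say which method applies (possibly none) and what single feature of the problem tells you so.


Best approach: u-substitution — the only nontrivial dependence routes through β**3 + 9, whose derivative supplies the leftover factor up to a constant multiple — u = β**3 + 9 flattens it. Multiplying out and using the power rule would succeed as well, just with far more bookkeeping.


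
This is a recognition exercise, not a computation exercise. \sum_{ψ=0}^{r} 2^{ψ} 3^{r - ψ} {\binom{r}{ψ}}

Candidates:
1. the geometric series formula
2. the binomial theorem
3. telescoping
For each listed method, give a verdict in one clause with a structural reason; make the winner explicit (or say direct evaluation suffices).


Best approach: the binomial theorem — the summand is term ψ of a binomial expansion in 2 and 3; the whole sum is a single power.
- the geometric series formula — the term-to-term ratio drifts with the index — the one thing the geometric formula cannot absorb.
- the binomial theorem: a fit — the right tool for this form.
- telescoping — in the displayed form, no term reappears at a neighboring index to cancel against.


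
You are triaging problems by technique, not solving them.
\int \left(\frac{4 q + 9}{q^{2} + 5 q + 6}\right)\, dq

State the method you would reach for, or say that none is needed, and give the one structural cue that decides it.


Method: partial fractions — the bottom factors while the top stays lower-degree — split into simple fractions and integrate piece by piece.


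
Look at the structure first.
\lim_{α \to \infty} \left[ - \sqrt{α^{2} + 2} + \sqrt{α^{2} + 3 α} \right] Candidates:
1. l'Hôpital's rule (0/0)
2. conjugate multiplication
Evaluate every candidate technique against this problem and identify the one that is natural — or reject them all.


Diagnosis: conjugate multiplication — two divergent pieces with a minus sign between them and a radical in the mix: rationalize \sqrt{α^{2} + 3 α} - \sqrt{α^{2} + 2} before any limit law applies.
- l'Hôpital's rule (0/0): the expression is a difference driving to ∞ − ∞, not a 0/0 quotient — there is no ratio for the rule to differentiate.
- conjugate multiplication: yes, a natural case for it.


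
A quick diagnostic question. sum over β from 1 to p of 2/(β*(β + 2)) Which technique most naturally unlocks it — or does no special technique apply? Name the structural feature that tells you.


Verdict: telescoping — 2/(β*(β + 2)) is a collapsed telescope: expand it into simple fractions to see the cancellation.


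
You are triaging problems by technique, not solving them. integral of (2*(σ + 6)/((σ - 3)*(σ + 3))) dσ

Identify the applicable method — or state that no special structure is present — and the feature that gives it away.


Diagnosis: partial fractions — the bottom factors while the top stays lower-degree — split into simple fractions and integrate piece by piece.


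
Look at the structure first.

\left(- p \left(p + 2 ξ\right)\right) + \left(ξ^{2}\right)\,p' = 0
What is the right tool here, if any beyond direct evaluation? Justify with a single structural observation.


Best approach: the homogeneous substitution — the slope is degree-zero homogeneous: the ratio substitution v = p/ξ collapses it. This doubles as a Bernoulli equation in the unknown as written; the homogeneous route needs no setup at all.


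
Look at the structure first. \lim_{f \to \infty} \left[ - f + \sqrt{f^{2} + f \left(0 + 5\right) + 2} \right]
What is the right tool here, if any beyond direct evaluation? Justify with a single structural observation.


Technique: conjugate multiplication — the difference \sqrt{f^{2} + f \left(0 + 5\right) + 2} - f is an ∞ − ∞ stalemate; its conjugate partner breaks the tie.


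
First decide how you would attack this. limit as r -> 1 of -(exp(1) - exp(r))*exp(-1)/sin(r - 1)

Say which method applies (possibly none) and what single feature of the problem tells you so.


Technique: l'Hôpital's rule (0/0) — the 0/0 form at 1 is the signature situation for l'Hôpital's rule. A first-order expansion at the point is an equally standard path; the rule packages it.


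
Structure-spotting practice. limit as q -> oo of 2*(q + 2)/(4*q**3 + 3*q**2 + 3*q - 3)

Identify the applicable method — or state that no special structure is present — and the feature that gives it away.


Diagnosis: dominant-term comparison — growth-rate triage: the leading powers of q decide the limit, everything else is noise. As a single quotient, the ∞/∞ shape would yield to repeated differentiation as well — the growth comparison gets there in one look.


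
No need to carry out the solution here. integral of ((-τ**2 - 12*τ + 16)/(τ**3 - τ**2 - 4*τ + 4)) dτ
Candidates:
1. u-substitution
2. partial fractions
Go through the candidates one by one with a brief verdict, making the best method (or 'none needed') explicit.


Verdict: partial fractions — a proper rational integrand over the factorable τ**3 - τ**2 - 4*τ + 4: partial fractions reduce it to elementary pieces.
- u-substitution: no subexpression of the integrand serves as a whole-integral substitution inner — individual terms may offer their own, but none carries its derivative as a factor of the full integrand; a working change of variable would have to be constructed from outside the expression.
- partial fractions — applicable, and directly so.


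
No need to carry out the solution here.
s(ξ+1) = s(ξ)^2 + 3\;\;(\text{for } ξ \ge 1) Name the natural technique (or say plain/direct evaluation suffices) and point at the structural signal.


Diagnosis: no special technique — no ansatz, no master substitution, no summation factor survives the nonlinearity here.


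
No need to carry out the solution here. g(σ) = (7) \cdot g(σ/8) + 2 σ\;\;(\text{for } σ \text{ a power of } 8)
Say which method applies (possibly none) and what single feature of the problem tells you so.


Best approach: the master substitution — treat m = log base 8 of σ as the new clock: one recursion step advances m by one while σ scales by 8.


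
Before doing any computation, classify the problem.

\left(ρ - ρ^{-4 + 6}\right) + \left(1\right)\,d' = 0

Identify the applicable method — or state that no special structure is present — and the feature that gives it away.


Best approach: no special technique — solved for the derivative, d never appears on the right — this is a direct integration in ρ, not a differential-equations problem at heart.


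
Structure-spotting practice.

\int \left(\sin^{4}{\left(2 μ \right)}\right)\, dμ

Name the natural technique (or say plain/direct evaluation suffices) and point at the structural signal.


Best approach: a trigonometric identity — the even trigonometric power \sin^{4}{\left(2 μ \right)} reduces by a double-angle identity before any integration is attempted.


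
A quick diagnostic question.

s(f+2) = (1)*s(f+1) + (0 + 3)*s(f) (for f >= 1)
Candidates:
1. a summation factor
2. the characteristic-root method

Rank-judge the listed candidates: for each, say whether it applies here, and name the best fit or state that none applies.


Technique: the characteristic-root method — no index-dependence in the weights and nothing inhomogeneous: classic characteristic-equation setup.
- a summation factor — the recurrence reaches back more than one step, outside the first-order family a summation factor normalizes.
- the characteristic-root method — yes, a natural case for it.


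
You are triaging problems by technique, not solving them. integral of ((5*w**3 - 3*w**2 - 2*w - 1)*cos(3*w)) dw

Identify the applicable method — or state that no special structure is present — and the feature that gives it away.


Technique: integration by parts — 5*w**3 - 3*w**2 - 2*w - 1 dies after finitely many derivatives while cos(3*w) cycles under integration — the tabular/parts setup.


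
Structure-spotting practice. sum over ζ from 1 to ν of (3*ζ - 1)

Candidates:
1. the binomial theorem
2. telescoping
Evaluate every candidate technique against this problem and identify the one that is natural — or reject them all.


Best approach: no special technique — with only polynomial terms in ζ present, the classical sum-of-powers identities are all you need.
- the binomial theorem: there is no pair of bases whose matched powers would reassemble into a single binomial power.
- telescoping — computed from the summand as displayed, the partial sums build up without the pairwise collapse telescoping exploits.


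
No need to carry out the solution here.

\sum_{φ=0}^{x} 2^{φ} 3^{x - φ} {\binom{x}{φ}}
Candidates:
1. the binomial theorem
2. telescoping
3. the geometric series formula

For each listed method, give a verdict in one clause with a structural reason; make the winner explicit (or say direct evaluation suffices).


Method: the binomial theorem — the summand is term φ of a binomial expansion in 2 and 3; the whole sum is a single power.
- the binomial theorem — a fit — the right tool for this form.
- telescoping — neither a shifted-difference shape nor integer-spaced poles are present.
- the geometric series formula: the ratio of consecutive terms depends on the index.


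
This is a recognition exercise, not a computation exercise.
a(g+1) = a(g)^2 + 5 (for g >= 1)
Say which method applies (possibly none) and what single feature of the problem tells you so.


Diagnosis: no special technique — once the recursion is nonlinear, characteristic roots, master substitutions, and summation factors are all off the table.


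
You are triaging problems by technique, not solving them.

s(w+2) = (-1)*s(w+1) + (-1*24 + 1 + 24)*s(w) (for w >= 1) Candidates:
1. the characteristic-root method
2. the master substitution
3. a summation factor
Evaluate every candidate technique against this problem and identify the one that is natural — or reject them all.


Method: the characteristic-root method — constant coefficients and linearity mean the ansatz r^w reduces it to solving the characteristic polynomial.
- the characteristic-root method — applies; the problem has the shape this method handles.
- the master substitution — there is no divide-the-index recursive argument.
- a summation factor: the recurrence reaches back more than one step, outside the first-order family a summation factor normalizes.


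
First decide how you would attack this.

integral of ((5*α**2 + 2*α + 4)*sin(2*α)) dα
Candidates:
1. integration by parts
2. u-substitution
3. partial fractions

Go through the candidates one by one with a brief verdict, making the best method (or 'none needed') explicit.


Verdict: integration by parts — the integrand splits as 5*α**2 + 2*α + 4 times sin(2*α) — repeatedly differentiating the polynomial part kills it, which is the parts ladder.
- integration by parts: yes — fits the structure here.
- u-substitution — no subexpression of the integrand serves as a whole-integral substitution inner — individual terms may offer their own, but none carries its derivative as a factor of the full integrand; a working change of variable would have to be constructed from outside the expression.
- partial fractions — the expression is not a ratio of polynomials that decomposes further.


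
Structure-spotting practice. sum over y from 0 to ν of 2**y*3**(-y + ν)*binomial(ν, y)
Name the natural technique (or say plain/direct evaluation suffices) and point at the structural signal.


Method: the binomial theorem — the summand is term y of a binomial expansion in 2 and 3; the whole sum is a single power.


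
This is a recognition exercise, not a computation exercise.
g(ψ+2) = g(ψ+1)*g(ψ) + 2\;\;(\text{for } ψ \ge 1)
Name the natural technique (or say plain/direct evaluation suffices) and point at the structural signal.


Best approach: no special technique — the unknown enters the rule nonlinearly, not as a weighted sum — no linear method is even well-posed.


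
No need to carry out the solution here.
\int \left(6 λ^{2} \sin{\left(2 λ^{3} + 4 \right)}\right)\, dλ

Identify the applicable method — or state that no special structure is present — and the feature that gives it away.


Verdict: u-substitution — viewed as a product, the integrand is a composition evaluated at 2 λ^{3} + 4 times (a constant multiple of) that inner expression's derivative, so u = 2 λ^{3} + 4 makes it elementary.


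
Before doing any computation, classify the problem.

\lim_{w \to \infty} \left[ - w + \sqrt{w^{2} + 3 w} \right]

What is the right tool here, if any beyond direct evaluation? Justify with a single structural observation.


Technique: conjugate multiplication — infinity minus infinity with a radical in play — multiply by the conjugate so the divergences of \sqrt{w^{2} + 3 w} and w annihilate.


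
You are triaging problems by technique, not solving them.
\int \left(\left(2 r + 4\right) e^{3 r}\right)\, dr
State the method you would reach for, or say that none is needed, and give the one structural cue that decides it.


Verdict: integration by parts — differentiate 2 r + 4, integrate e^{3 r}: each pass lowers the polynomial degree, so parts terminates.


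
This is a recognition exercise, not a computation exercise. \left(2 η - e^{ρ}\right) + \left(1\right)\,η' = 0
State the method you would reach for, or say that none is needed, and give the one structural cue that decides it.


Verdict: a linear integrating factor — the equation is linear in η with coefficient 2; multiplying by the integrating factor exp(∫2) makes the left side a perfect derivative.


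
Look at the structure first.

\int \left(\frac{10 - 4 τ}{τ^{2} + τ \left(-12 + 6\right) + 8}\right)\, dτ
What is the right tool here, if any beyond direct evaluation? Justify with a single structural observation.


Diagnosis: partial fractions — a proper rational integrand over the factorable (τ^{2} + τ \left(-12 + 6\right) + 8): partial fractions reduce it to elementary pieces.


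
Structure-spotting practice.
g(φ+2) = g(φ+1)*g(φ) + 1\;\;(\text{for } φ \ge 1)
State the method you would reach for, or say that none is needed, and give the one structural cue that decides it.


Diagnosis: no special technique — each new value is a nonlinear function of earlier ones — scaling arguments and superposition both fail.


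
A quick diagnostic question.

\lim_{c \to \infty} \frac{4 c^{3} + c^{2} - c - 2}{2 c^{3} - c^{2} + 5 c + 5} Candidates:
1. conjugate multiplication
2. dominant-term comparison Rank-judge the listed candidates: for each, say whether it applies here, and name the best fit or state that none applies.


Verdict: dominant-term comparison — divide by the highest power of c present: lower-order terms vanish and the dominant ratio remains.
- conjugate multiplication: there is no infinity-minus-infinity radical difference to rationalize.
- dominant-term comparison — yes — fits the structure here.


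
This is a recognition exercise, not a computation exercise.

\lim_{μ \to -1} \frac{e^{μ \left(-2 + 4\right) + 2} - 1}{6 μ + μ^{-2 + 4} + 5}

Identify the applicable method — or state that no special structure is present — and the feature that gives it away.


Verdict: l'Hôpital's rule (0/0) — substituting -1 gives 0 over 0; differentiate top and bottom once and re-evaluate. The standard small-argument limits would also carry it; the rule is the systematic route.


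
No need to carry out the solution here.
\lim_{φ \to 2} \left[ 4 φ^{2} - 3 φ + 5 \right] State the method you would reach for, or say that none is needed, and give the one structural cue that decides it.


Diagnosis: no special technique — nothing blocks direct substitution at 2: plug in and finish.


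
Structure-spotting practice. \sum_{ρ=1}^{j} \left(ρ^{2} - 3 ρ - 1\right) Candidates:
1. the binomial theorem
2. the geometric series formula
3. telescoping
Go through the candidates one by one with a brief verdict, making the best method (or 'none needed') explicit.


Diagnosis: no special technique — constant-multiple powers of ρ with no cancellation partners and no common ratio — use the standard power-sum formulas.
- the binomial theorem: the terms do not reassemble into a binomial power.
- the geometric series formula — there is no constant term-to-term ratio.
- telescoping: as presented, consecutive terms share no shifted copy to cancel against — no rewrite is on display to change that.


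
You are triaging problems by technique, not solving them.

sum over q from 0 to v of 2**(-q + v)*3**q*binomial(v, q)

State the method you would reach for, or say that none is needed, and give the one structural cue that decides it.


Method: the binomial theorem — the summand is term q of a binomial expansion in 3 and 2; the whole sum is a single power.


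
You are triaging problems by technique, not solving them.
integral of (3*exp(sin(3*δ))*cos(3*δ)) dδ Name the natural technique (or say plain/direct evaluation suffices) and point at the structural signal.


Verdict: u-substitution — collected, the integrand has one factor that is, up to a constant, the derivative of an inner expression the rest depends on — substitute for that inner expression.


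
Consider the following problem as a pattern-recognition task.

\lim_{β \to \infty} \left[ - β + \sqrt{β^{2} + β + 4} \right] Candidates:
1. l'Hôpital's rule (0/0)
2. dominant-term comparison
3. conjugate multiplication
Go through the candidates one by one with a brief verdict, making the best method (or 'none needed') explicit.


Best approach: conjugate multiplication — infinity minus infinity with a radical in play — multiply by the conjugate so the divergences of \sqrt{β^{2} + β + 4} and β annihilate.
- l'Hôpital's rule (0/0): no quotient structure at all: the clash is ∞ minus ∞, which rationalizing converts into a tractable ratio.
- dominant-term comparison: this limit is not decided by comparing leading-term growth at infinity.
- conjugate multiplication — a fit — the right tool for this form.


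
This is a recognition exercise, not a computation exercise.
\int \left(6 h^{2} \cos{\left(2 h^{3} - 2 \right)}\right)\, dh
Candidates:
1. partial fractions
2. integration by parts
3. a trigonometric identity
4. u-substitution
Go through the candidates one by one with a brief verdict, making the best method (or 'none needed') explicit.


Method: u-substitution — read it as f(2 h^{3} - 2) times a constant multiple of d(2 h^{3} - 2): one substitution, u = 2 h^{3} - 2, finishes it.
- partial fractions: the expression is not a ratio of polynomials that decomposes further.
- integration by parts: a polynomial factor is present, but its partner is not an exp, sine, or cosine of a degree-1 argument, nor a logarithm.
- a trigonometric identity — no identity rewrites this into an easier trigonometric form.
- u-substitution — yes — fits the structure here.


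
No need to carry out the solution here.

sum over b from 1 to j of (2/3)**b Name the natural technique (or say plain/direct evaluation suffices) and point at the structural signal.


Diagnosis: the geometric series formula — consecutive terms stand in a fixed index-free ratio — the geometric sum formula closes it.


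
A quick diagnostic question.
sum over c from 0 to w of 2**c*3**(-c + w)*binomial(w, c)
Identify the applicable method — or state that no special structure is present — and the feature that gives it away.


Diagnosis: the binomial theorem — binomial(w, c) weighting matched powers of 2 and 3 is the expanded form of (2 + 3)^w — fold it back up.


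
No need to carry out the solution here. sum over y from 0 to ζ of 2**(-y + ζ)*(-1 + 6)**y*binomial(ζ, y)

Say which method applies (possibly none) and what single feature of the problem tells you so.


Technique: the binomial theorem — the binomial coefficients weight matched powers of (-1 + 6) and 2, which is exactly the expansion of a binomial power.


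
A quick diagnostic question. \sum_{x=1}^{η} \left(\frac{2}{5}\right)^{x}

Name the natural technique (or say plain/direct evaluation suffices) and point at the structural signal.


Best approach: the geometric series formula — term-over-term division gives \frac{2}{5} every time — index-free ratio, geometric sum formula applies.
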